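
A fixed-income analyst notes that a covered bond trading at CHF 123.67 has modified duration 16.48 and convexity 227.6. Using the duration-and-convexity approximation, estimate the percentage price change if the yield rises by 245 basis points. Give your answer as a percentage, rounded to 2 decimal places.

-33.55%

Duration effect: -D_mod·Δy = -16.48 × (+0.0245) = -0.403760
Convexity effect: ½·C·(Δy)² = 0.5 × 227.6 × (0.0245)² = +0.06830845
ΔP/P ≈ -0.403760 + 0.06830845 = -0.33545155
= -33.545155%.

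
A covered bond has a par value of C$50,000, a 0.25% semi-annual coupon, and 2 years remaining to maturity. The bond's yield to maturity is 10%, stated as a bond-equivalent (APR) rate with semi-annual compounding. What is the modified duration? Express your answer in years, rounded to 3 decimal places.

1.901 years

Periodic yield y = 0.05. First find Macaulay duration:
  t   CF        PV=CF/(1+0.05)^t    t·PV
  1        62.50        59.5238        59.5238
  2        62.50        56.6893       113.3787
  3        62.50        53.9898       161.9695
  4    50,062.50    41,186.5426   164,746.1706
  Σ                 41,356.7456   165,081.0426
P = 41,356.7456; Macaulay duration = 165,081.0426 / 41,356.7456 = 3.99164 half-year periods = 1.99582 years.
Modified duration = D_Mac / (1 + y) = 1.99582 / 1.05 = 1.90078 years.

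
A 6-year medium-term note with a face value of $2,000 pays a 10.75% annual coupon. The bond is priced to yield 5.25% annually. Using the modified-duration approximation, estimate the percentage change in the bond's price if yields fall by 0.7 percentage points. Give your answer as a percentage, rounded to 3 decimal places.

+3.244%

Periodic yield y = 0.0525. Modified duration first:
  t   CF        PV=CF/(1+0.0525)^t    t·PV
  1       215.00       204.2755       204.2755
  2       215.00       194.0860       388.1720
  3       215.00       184.4048       553.2143
  4       215.00       175.2064       700.8257
  5       215.00       166.4669       832.3346
  6     2,215.00     1,629.4502     9,776.7015
  Σ                  2,553.8899    12,455.5236
P = 2,553.8899; D_Mac = 4.87708 yrs; D_mod = 4.87708/(1+0.0525) = 4.63380 yrs.
ΔP/P ≈ -D_mod · Δy = -4.63380 × (-0.007) = +0.032437 = +3.2437%.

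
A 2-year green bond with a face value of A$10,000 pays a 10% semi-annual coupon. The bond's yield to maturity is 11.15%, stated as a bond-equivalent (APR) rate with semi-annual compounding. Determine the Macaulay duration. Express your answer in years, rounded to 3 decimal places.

Periodic yield y = 0.05575. Discount each cash flow and weight by its period:
  t   CF        PV=CF/(1+0.05575)^t    t·PV
  1       500.00       473.5970       473.5970
  2       500.00       448.5882       897.1764
  3       500.00       424.9000     1,274.7000
  4    10,500.00     8,451.7168    33,806.8674
  Σ                  9,798.8020    36,452.3407
Price P = Σ PV = 9,798.8020.
Macaulay duration = Σ(t·PV) / P = 36,452.3407 / 9,798.8020 = 3.72008 half-year periods.
In years: 3.72008 / 2 = 1.86004 years.

1.860 years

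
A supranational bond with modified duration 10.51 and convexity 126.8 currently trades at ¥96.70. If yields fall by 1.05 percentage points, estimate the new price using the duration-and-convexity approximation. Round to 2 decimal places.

Duration effect: -D_mod·Δy = -10.51 × (-0.0105) = +0.110355
Convexity effect: ½·C·(Δy)² = 0.5 × 126.8 × (-0.0105)² = +0.00698985
ΔP/P ≈ +0.110355 + 0.00698985 = +0.11734485
New price ≈ 96.70 × (1 + 0.11734485) = 108.047246995.

¥108.05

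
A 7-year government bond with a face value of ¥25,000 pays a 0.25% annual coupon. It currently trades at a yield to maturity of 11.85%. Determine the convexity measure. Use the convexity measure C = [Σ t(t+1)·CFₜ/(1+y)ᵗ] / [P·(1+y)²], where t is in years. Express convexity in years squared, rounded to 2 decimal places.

With y = 0.1185:
  t   CF        PV=CF/(1+0.1185)^t    t·PV        t(t+1)·PV
  1        62.50        55.8784        55.8784         111.7568
  2        62.50        49.9583        99.9167         299.7501
  3        62.50        44.6655       133.9965         535.9858
  4        62.50        39.9334       159.7335         798.6676
  5        62.50        35.7026       178.5131       1,071.0786
  6        62.50        31.9201       191.5205       1,340.6437
  7    25,062.50    11,443.8583    80,107.0080     640,856.0637
  Σ                 11,701.9166    80,926.5667     645,013.9463
P = 11,701.9166.
Convexity = Σ t(t+1)·PV / [P·(1+y)²] = 645,013.9463 / (11,701.9166 × 1.251042) = 44.05956.

44.06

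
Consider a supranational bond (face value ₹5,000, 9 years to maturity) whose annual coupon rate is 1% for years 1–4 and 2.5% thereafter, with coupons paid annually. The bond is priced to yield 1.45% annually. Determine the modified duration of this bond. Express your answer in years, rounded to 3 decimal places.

Periodic yield y = 0.0145. First find Macaulay duration:
  t   CF        PV=CF/(1+0.0145)^t    t·PV
  1        50.00        49.2854        49.2854
  2        50.00        48.5809        97.1619
  3        50.00        47.8866       143.6597
  4        50.00        47.2022       188.8086
  5       125.00       116.3188       581.5938
  6       125.00       114.6562       687.9375
  7       125.00       113.0175       791.1224
  8       125.00       111.4022       891.2173
  9     5,125.00     4,502.2065    40,519.8582
  Σ                  5,150.5561    43,950.6447
P = 5,150.5561; Macaulay duration = 43,950.6447 / 5,150.5561 = 8.53318 years.
Modified duration = D_Mac / (1 + y) = 8.53318 / 1.0145 = 8.41122 years.

8.411 years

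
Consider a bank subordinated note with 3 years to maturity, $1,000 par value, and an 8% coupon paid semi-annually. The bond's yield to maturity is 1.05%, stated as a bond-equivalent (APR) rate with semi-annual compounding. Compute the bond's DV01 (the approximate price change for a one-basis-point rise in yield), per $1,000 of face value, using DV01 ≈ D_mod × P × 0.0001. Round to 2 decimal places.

$0.33

Periodic yield y = 0.00525.
  t   CF        PV=CF/(1+0.00525)^t    t·PV
  1        40.00        39.7911        39.7911
  2        40.00        39.5833        79.1666
  3        40.00        39.3766       118.1297
  4        40.00        39.1709       156.6836
  5        40.00        38.9663       194.8317
  6     1,040.00     1,007.8336     6,047.0018
  Σ                  1,204.7218     6,635.6045
P = 1,204.7218; D_Mac = 5.50800 half-year periods = 2.75400 yrs; D_mod = 2.73962 yrs.
DV01 ≈ 2.73962 × 1,204.7218 × 0.0001 = 0.330047.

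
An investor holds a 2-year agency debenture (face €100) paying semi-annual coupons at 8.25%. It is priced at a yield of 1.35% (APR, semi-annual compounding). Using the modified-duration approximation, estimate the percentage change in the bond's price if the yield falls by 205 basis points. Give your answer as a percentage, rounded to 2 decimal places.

Periodic yield y = 0.00675. Modified duration first:
  t   CF        PV=CF/(1+0.00675)^t    t·PV
  1        4.125         4.0973         4.0973
  2        4.125         4.0699         8.1397
  3        4.125         4.0426        12.1278
  4      104.125       101.3604       405.4417
  Σ                    113.5702       429.8066
P = 113.5702; D_Mac = 3.78450 half-year periods = 1.89225 yrs; D_mod = 1.89225/(1+0.00675) = 1.87956 yrs.
ΔP/P ≈ -D_mod · Δy = -1.87956 × (-0.0205) = +0.038531 = +3.8531%.

+3.85%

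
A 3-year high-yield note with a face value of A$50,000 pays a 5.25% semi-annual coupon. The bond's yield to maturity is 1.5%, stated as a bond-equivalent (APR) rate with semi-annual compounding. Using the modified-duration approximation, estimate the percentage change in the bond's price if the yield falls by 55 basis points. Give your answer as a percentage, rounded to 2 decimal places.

Periodic yield y = 0.0075. Modified duration first:
  t   CF        PV=CF/(1+0.0075)^t    t·PV
  1     1,312.50     1,302.7295     1,302.7295
  2     1,312.50     1,293.0318     2,586.0636
  3     1,312.50     1,283.4062     3,850.2187
  4     1,312.50     1,273.8524     5,095.4094
  5     1,312.50     1,264.3696     6,321.8479
  6    51,312.50    49,062.8583   294,377.1497
  Σ                 55,480.2478   313,533.4189
P = 55,480.2478; D_Mac = 5.65126 half-year periods = 2.82563 yrs; D_mod = 2.82563/(1+0.0075) = 2.80460 yrs.
ΔP/P ≈ -D_mod · Δy = -2.80460 × (-0.0055) = +0.015425 = +1.5425%.

+1.54%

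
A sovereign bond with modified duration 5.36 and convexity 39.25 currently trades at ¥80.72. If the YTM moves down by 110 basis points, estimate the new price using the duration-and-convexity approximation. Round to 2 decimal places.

Duration effect: -D_mod·Δy = -5.36 × (-0.011) = +0.058960
Convexity effect: ½·C·(Δy)² = 0.5 × 39.25 × (-0.011)² = +0.002374625
ΔP/P ≈ +0.058960 + 0.002374625 = +0.061334625
New price ≈ 80.72 × (1 + 0.061334625) = 85.67093093.

¥85.67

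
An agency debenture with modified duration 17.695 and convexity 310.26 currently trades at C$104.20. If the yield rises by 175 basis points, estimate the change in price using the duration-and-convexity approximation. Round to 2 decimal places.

Duration effect: -D_mod·Δy = -17.695 × (+0.0175) = -0.3096625
Convexity effect: ½·C·(Δy)² = 0.5 × 310.26 × (0.0175)² = +0.0475085625
ΔP/P ≈ -0.3096625 + 0.0475085625 = -0.2621539375
ΔP ≈ 104.20 × (-0.2621539375) = -27.3164402875.

-C$27.32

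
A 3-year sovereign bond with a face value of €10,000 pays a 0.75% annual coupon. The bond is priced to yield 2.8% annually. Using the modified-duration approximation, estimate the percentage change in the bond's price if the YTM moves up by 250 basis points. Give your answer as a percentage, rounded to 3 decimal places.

Periodic yield y = 0.028. Modified duration first:
  t   CF        PV=CF/(1+0.028)^t    t·PV
  1        75.00        72.9572        72.9572
  2        75.00        70.9700       141.9401
  3    10,075.00     9,273.9705    27,821.9115
  Σ                  9,417.8978    28,036.8088
P = 9,417.8978; D_Mac = 2.97697 yrs; D_mod = 2.97697/(1+0.028) = 2.89589 yrs.
ΔP/P ≈ -D_mod · Δy = -2.89589 × (+0.025) = -0.072397 = -7.2397%.

-7.240%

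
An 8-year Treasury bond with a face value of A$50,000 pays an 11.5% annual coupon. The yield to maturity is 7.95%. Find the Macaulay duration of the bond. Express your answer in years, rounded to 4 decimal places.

5.8565 years

Periodic yield y = 0.0795. Discount each cash flow and weight by its year:
  t   CF        PV=CF/(1+0.0795)^t    t·PV
  1     5,750.00     5,326.5401     5,326.5401
  2     5,750.00     4,934.2659     9,868.5318
  3     5,750.00     4,570.8809    13,712.6427
  4     5,750.00     4,234.2574    16,937.0297
  5     5,750.00     3,922.4247    19,612.1233
  6     5,750.00     3,633.5569    21,801.3414
  7     5,750.00     3,365.9628    23,561.7399
  8    55,750.00    30,231.7786   241,854.2288
  Σ                 60,219.6673   352,674.1777
Price P = Σ PV = 60,219.6673.
Macaulay duration = Σ(t·PV) / P = 352,674.1777 / 60,219.6673 = 5.85646 years.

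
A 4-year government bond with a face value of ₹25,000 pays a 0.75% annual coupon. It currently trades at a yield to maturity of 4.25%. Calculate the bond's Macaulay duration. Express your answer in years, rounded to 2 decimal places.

Periodic yield y = 0.0425. Discount each cash flow and weight by its year:
  t   CF        PV=CF/(1+0.0425)^t    t·PV
  1       187.50       179.8561       179.8561
  2       187.50       172.5239       345.0477
  3       187.50       165.4905       496.4715
  4    25,187.50    21,324.5958    85,298.3834
  Σ                 21,842.4663    86,319.7587
Price P = Σ PV = 21,842.4663.
Macaulay duration = Σ(t·PV) / P = 86,319.7587 / 21,842.4663 = 3.95192 years.

3.95 years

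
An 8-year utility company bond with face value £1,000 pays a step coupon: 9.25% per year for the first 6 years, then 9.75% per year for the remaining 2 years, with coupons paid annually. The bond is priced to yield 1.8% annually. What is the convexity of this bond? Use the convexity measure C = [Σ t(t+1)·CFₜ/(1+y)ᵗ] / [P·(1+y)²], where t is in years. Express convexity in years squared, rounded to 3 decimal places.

51.273

With y = 0.018:
  t   CF        PV=CF/(1+0.018)^t    t·PV        t(t+1)·PV
  1        92.50        90.8644        90.8644         181.7289
  2        92.50        89.2578       178.5156         535.5468
  3        92.50        87.6796       263.0387       1,052.1548
  4        92.50        86.1292       344.5170       1,722.5848
  5        92.50        84.6063       423.0316       2,538.1898
  6        92.50        83.1103       498.6620       3,490.6343
  7        97.50        86.0538       602.3768       4,819.0141
  8     1,097.50       951.5296     7,612.2368      68,510.1315
  Σ                  1,559.2311    10,013.2430      82,849.9851
P = 1,559.2311.
Convexity = Σ t(t+1)·PV / [P·(1+y)²] = 82,849.9851 / (1,559.2311 × 1.036324) = 51.27272.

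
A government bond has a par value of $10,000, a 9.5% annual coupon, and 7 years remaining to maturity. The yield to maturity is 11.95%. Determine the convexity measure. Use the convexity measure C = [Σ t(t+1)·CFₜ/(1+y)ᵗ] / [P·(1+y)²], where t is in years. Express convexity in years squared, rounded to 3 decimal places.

30.657

With y = 0.1195:
  t   CF        PV=CF/(1+0.1195)^t    t·PV        t(t+1)·PV
  1       950.00       848.5931       848.5931       1,697.1862
  2       950.00       758.0108     1,516.0217       4,548.0650
  3       950.00       677.0977     2,031.2930       8,125.1719
  4       950.00       604.8215     2,419.2860      12,096.4298
  5       950.00       540.2604     2,701.3019      16,207.8113
  6       950.00       482.5908     2,895.5447      20,268.8126
  7    10,950.00     4,968.7304    34,781.1129     278,248.9030
  Σ                  8,880.1047    47,193.1531     341,192.3798
P = 8,880.1047.
Convexity = Σ t(t+1)·PV / [P·(1+y)²] = 341,192.3798 / (8,880.1047 × 1.253280) = 30.65724.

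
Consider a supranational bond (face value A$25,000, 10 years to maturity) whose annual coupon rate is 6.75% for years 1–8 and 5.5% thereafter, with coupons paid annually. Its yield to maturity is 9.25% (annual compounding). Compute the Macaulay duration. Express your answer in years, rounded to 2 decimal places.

7.31 years

Periodic yield y = 0.0925. Discount each cash flow and weight by its year:
  t   CF        PV=CF/(1+0.0925)^t    t·PV
  1     1,687.50     1,544.6224     1,544.6224
  2     1,687.50     1,413.8420     2,827.6841
  3     1,687.50     1,294.1346     3,882.4038
  4     1,687.50     1,184.5626     4,738.2502
  5     1,687.50     1,084.2678     5,421.3389
  6     1,687.50       992.4648     5,954.7887
  7     1,687.50       908.4346     6,359.0421
  8     1,687.50       831.5191     6,652.1526
  9     1,375.00       620.1685     5,581.5163
  10   26,375.00    10,888.7496   108,887.4963
  Σ                 20,762.7659   151,849.2954
Price P = Σ PV = 20,762.7659.
Macaulay duration = Σ(t·PV) / P = 151,849.2954 / 20,762.7659 = 7.31354 years.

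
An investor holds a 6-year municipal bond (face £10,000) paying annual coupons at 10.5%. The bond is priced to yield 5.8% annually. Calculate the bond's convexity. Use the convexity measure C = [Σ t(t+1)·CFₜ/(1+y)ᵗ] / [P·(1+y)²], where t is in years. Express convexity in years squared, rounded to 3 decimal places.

With y = 0.058:
  t   CF        PV=CF/(1+0.058)^t    t·PV        t(t+1)·PV
  1     1,050.00       992.4386       992.4386       1,984.8771
  2     1,050.00       938.0327     1,876.0653       5,628.1960
  3     1,050.00       886.6093     2,659.8280      10,639.3119
  4     1,050.00       838.0050     3,352.0201      16,760.1007
  5     1,050.00       792.0653     3,960.3263      23,761.9575
  6    11,050.00     7,878.5859    47,271.5151     330,900.6058
  Σ                 12,325.7367    60,112.1934     389,675.0491
P = 12,325.7367.
Convexity = Σ t(t+1)·PV / [P·(1+y)²] = 389,675.0491 / (12,325.7367 × 1.119364) = 28.24349.

28.243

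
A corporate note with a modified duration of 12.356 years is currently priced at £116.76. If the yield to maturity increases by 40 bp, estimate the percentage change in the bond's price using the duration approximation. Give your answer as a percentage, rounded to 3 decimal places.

-4.942%

Duration approximation: ΔP/P ≈ -D_mod · Δy = -12.356 × (+0.004) = -0.049424.
As a percentage: -4.9424%.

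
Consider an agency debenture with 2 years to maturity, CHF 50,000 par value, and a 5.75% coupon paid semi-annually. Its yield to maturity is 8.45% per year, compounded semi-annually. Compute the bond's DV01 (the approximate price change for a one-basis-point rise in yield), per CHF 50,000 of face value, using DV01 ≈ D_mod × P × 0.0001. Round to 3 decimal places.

CHF 8.741

Periodic yield y = 0.04225.
  t   CF        PV=CF/(1+0.04225)^t    t·PV
  1     1,437.50     1,379.2276     1,379.2276
  2     1,437.50     1,323.3175     2,646.6349
  3     1,437.50     1,269.6738     3,809.0213
  4    51,437.50    43,590.5388   174,362.1553
  Σ                 47,562.7577   182,197.0391
P = 47,562.7577; D_Mac = 3.83067 half-year periods = 1.91533 yrs; D_mod = 1.83769 yrs.
DV01 ≈ 1.83769 × 47,562.7577 × 0.0001 = 8.740563.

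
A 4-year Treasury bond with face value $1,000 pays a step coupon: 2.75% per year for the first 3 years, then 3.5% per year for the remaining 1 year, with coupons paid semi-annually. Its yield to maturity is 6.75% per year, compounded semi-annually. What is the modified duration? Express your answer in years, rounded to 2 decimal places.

Periodic yield y = 0.03375. First find Macaulay duration:
  t   CF        PV=CF/(1+0.03375)^t    t·PV
  1        13.75        13.3011        13.3011
  2        13.75        12.8668        25.7337
  3        13.75        12.4468        37.3403
  4        13.75        12.0404        48.1616
  5        13.75        11.6473        58.2365
  6        13.75        11.2670        67.6022
  7        17.50        13.8717        97.1018
  8     1,017.50       780.2077     6,241.6617
  Σ                    867.6488     6,589.1388
P = 867.6488; Macaulay duration = 6,589.1388 / 867.6488 = 7.59425 half-year periods = 3.79712 years.
Modified duration = D_Mac / (1 + y) = 3.79712 / 1.03375 = 3.67315 years.

3.67 years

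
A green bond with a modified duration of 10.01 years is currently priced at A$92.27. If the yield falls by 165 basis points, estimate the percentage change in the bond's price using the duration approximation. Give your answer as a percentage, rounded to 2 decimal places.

Duration approximation: ΔP/P ≈ -D_mod · Δy = -10.01 × (-0.0165) = +0.165165.
As a percentage: +16.5165%.

+16.52%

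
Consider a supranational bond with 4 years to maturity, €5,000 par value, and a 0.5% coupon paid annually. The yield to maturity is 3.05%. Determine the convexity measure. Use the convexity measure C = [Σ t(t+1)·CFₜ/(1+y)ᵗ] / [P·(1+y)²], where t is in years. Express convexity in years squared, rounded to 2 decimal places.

With y = 0.0305:
  t   CF        PV=CF/(1+0.0305)^t    t·PV        t(t+1)·PV
  1        25.00        24.2601        24.2601          48.5201
  2        25.00        23.5420        47.0841         141.2522
  3        25.00        22.8453        68.5358         274.1431
  4     5,025.00     4,455.9887    17,823.9548      89,119.7742
  Σ                  4,526.6361    17,963.8347      89,583.6896
P = 4,526.6361.
Convexity = Σ t(t+1)·PV / [P·(1+y)²] = 89,583.6896 / (4,526.6361 × 1.061930) = 18.63620.

18.64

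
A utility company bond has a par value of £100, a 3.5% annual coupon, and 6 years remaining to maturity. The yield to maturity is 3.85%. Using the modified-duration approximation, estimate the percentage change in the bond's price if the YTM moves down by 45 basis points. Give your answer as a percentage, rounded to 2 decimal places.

Periodic yield y = 0.0385. Modified duration first:
  t   CF        PV=CF/(1+0.0385)^t    t·PV
  1         3.50         3.3702         3.3702
  2         3.50         3.2453         6.4906
  3         3.50         3.1250         9.3750
  4         3.50         3.0091        12.0366
  5         3.50         2.8976        14.4879
  6       103.50        82.5090       495.0540
  Σ                     98.1563       540.8143
P = 98.1563; D_Mac = 5.50973 yrs; D_mod = 5.50973/(1+0.0385) = 5.30547 yrs.
ΔP/P ≈ -D_mod · Δy = -5.30547 × (-0.0045) = +0.023875 = +2.3875%.

+2.39%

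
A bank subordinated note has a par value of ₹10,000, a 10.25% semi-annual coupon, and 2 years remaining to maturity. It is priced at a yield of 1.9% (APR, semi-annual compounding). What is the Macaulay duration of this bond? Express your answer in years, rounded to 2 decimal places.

Periodic yield y = 0.0095. Discount each cash flow and weight by its period:
  t   CF        PV=CF/(1+0.0095)^t    t·PV
  1       512.50       507.6771       507.6771
  2       512.50       502.8995     1,005.7990
  3       512.50       498.1669     1,494.5008
  4    10,512.50    10,122.3352    40,489.3409
  Σ                 11,631.0787    43,497.3178
Price P = Σ PV = 11,631.0787.
Macaulay duration = Σ(t·PV) / P = 43,497.3178 / 11,631.0787 = 3.73975 half-year periods.
In years: 3.73975 / 2 = 1.86987 years.

1.87 years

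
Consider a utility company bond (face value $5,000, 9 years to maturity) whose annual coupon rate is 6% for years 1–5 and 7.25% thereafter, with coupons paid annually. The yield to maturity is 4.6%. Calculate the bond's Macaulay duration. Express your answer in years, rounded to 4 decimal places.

Periodic yield y = 0.046. Discount each cash flow and weight by its year:
  t   CF        PV=CF/(1+0.046)^t    t·PV
  1       300.00       286.8069       286.8069
  2       300.00       274.1940       548.3879
  3       300.00       262.1357       786.4072
  4       300.00       250.6078     1,002.4310
  5       300.00       239.5868     1,197.9338
  6       362.50       276.7693     1,660.6158
  7       362.50       264.5978     1,852.1846
  8       362.50       252.9616     2,023.6925
  9     5,362.50     3,577.5206    32,197.6855
  Σ                  5,685.1804    41,556.1452
Price P = Σ PV = 5,685.1804.
Macaulay duration = Σ(t·PV) / P = 41,556.1452 / 5,685.1804 = 7.30956 years.

7.3096 years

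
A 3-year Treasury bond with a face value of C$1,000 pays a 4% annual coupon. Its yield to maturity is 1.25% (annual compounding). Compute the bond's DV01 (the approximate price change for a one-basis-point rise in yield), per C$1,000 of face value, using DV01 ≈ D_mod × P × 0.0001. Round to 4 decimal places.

Periodic yield y = 0.0125.
  t   CF        PV=CF/(1+0.0125)^t    t·PV
  1        40.00        39.5062        39.5062
  2        40.00        39.0184        78.0369
  3     1,040.00     1,001.9551     3,005.8652
  Σ                  1,080.4797     3,123.4082
P = 1,080.4797; D_Mac = 2.89076 yrs; D_mod = 2.85507 yrs.
DV01 ≈ 2.85507 × 1,080.4797 × 0.0001 = 0.308485.

C$0.3085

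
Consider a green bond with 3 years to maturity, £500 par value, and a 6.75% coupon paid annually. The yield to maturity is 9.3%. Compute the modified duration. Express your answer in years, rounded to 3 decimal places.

2.569 years

Periodic yield y = 0.093. First find Macaulay duration:
  t   CF        PV=CF/(1+0.093)^t    t·PV
  1        33.75        30.8783        30.8783
  2        33.75        28.2510        56.5020
  3       533.75       408.7685     1,226.3054
  Σ                    467.8978     1,313.6857
P = 467.8978; Macaulay duration = 1,313.6857 / 467.8978 = 2.80763 years.
Modified duration = D_Mac / (1 + y) = 2.80763 / 1.093 = 2.56874 years.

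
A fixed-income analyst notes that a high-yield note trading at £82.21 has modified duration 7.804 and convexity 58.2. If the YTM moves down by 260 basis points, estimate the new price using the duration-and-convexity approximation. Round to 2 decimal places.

£100.51

Duration effect: -D_mod·Δy = -7.804 × (-0.026) = +0.202904
Convexity effect: ½·C·(Δy)² = 0.5 × 58.2 × (-0.026)² = +0.0196716
ΔP/P ≈ +0.202904 + 0.0196716 = +0.2225756
New price ≈ 82.21 × (1 + 0.2225756) = 100.507940076.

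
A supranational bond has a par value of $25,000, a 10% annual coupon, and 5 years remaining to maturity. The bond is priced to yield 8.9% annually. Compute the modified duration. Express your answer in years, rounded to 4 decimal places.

Periodic yield y = 0.089. First find Macaulay duration:
  t   CF        PV=CF/(1+0.089)^t    t·PV
  1     2,500.00     2,295.6841     2,295.6841
  2     2,500.00     2,108.0662     4,216.1324
  3     2,500.00     1,935.7817     5,807.3450
  4     2,500.00     1,777.5773     7,110.3091
  5    27,500.00    17,955.3260    89,776.6301
  Σ                 26,072.4353   109,206.1007
P = 26,072.4353; Macaulay duration = 109,206.1007 / 26,072.4353 = 4.18857 years.
Modified duration = D_Mac / (1 + y) = 4.18857 / 1.089 = 3.84625 years.

3.8462 years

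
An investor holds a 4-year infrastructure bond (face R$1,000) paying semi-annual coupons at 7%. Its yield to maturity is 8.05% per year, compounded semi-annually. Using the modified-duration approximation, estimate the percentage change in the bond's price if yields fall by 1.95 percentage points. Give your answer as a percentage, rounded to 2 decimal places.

+6.65%

Periodic yield y = 0.04025. Modified duration first:
  t   CF        PV=CF/(1+0.04025)^t    t·PV
  1        35.00        33.6458        33.6458
  2        35.00        32.3439        64.6878
  3        35.00        31.0924        93.2773
  4        35.00        29.8894       119.5576
  5        35.00        28.7329       143.6645
  6        35.00        27.6211       165.7269
  7        35.00        26.5524       185.8669
  8     1,035.00       754.8116     6,038.4926
  Σ                    964.6896     6,844.9194
P = 964.6896; D_Mac = 7.09546 half-year periods = 3.54773 yrs; D_mod = 3.54773/(1+0.04025) = 3.41046 yrs.
ΔP/P ≈ -D_mod · Δy = -3.41046 × (-0.0195) = +0.066504 = +6.6504%.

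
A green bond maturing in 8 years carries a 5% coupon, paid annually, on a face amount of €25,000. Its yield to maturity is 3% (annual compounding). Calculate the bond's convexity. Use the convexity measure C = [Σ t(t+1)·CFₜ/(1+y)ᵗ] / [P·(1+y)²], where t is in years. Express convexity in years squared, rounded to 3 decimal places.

With y = 0.03:
  t   CF        PV=CF/(1+0.03)^t    t·PV        t(t+1)·PV
  1     1,250.00     1,213.5922     1,213.5922       2,427.1845
  2     1,250.00     1,178.2449     2,356.4898       7,069.4693
  3     1,250.00     1,143.9271     3,431.7812      13,727.1249
  4     1,250.00     1,110.6088     4,442.4352      22,212.1762
  5     1,250.00     1,078.2610     5,391.3049      32,347.8294
  6     1,250.00     1,046.8553     6,281.1319      43,967.9235
  7     1,250.00     1,016.3644     7,114.5507      56,916.4058
  8    26,250.00    20,721.9924   165,775.9392   1,491,983.4529
  Σ                 28,509.8461   196,007.2252   1,670,651.5664
P = 28,509.8461.
Convexity = Σ t(t+1)·PV / [P·(1+y)²] = 1,670,651.5664 / (28,509.8461 × 1.060900) = 55.23528.

55.235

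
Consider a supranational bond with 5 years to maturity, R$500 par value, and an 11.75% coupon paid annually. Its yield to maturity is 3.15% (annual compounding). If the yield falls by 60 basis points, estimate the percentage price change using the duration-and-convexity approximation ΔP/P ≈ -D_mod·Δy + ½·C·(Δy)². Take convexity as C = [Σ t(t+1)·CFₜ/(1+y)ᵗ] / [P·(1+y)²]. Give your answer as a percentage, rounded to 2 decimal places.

+2.49%

With y = 0.0315:
  t   CF        PV=CF/(1+0.0315)^t    t·PV        t(t+1)·PV
  1        58.75        56.9559        56.9559         113.9118
  2        58.75        55.2166       110.4331         331.2994
  3        58.75        53.5304       160.5911         642.3643
  4        58.75        51.8956       207.5826       1,037.9130
  5       558.75       478.4884     2,392.4418      14,354.6507
  Σ                    696.0868     2,928.0045      16,480.1392
P = 696.0868; D_Mac = 4.20638 yrs; D_mod = 4.07792 yrs; C = 22.25148.
Duration effect: -4.07792 × (-0.006) = +0.024468
Convexity effect: 0.5 × 22.25148 × (-0.006)² = +0.0004005
ΔP/P ≈ +0.024468 + 0.0004005 = +0.024868 = +2.4868%.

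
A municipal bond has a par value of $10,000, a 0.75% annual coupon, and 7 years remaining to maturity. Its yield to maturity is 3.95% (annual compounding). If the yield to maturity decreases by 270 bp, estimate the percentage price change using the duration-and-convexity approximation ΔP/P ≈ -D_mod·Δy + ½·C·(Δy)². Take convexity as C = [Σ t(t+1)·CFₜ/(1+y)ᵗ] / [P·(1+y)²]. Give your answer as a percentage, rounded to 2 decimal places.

With y = 0.0395:
  t   CF        PV=CF/(1+0.0395)^t    t·PV        t(t+1)·PV
  1        75.00        72.1501        72.1501         144.3001
  2        75.00        69.4084       138.8169         416.4506
  3        75.00        66.7710       200.3130         801.2518
  4        75.00        64.2338       256.9350       1,284.6750
  5        75.00        61.7929       308.9647       1,853.7879
  6        75.00        59.4449       356.6692       2,496.6841
  7    10,075.00     7,681.9876    53,773.9129     430,191.3030
  Σ                  8,075.7886    55,107.7616     437,188.4526
P = 8,075.7886; D_Mac = 6.82382 yrs; D_mod = 6.56453 yrs; C = 50.09966.
Duration effect: -6.56453 × (-0.027) = +0.177242
Convexity effect: 0.5 × 50.09966 × (-0.027)² = +0.0182613
ΔP/P ≈ +0.177242 + 0.0182613 = +0.195504 = +19.5504%.

+19.55%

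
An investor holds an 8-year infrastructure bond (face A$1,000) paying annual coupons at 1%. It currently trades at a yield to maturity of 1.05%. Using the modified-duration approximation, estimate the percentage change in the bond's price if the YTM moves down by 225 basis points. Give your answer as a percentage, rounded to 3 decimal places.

+17.206%

Periodic yield y = 0.0105. Modified duration first:
  t   CF        PV=CF/(1+0.0105)^t    t·PV
  1        10.00         9.8961         9.8961
  2        10.00         9.7933        19.5865
  3        10.00         9.6915        29.0745
  4        10.00         9.5908        38.3632
  5        10.00         9.4911        47.4557
  6        10.00         9.3925        56.3551
  7        10.00         9.2949        65.0645
  8     1,010.00       929.0323     7,432.2587
  Σ                    996.1826     7,698.0543
P = 996.1826; D_Mac = 7.72755 yrs; D_mod = 7.72755/(1+0.0105) = 7.64726 yrs.
ΔP/P ≈ -D_mod · Δy = -7.64726 × (-0.0225) = +0.172063 = +17.2063%.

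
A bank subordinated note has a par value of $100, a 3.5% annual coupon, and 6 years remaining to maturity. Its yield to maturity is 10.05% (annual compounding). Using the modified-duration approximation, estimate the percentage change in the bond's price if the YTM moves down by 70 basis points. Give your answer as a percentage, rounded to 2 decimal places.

+3.44%

Periodic yield y = 0.1005. Modified duration first:
  t   CF        PV=CF/(1+0.1005)^t    t·PV
  1         3.50         3.1804         3.1804
  2         3.50         2.8899         5.7799
  3         3.50         2.6260         7.8781
  4         3.50         2.3862         9.5448
  5         3.50         2.1683        10.8415
  6       103.50        58.2640       349.5838
  Σ                     71.5148       386.8084
P = 71.5148; D_Mac = 5.40879 yrs; D_mod = 5.40879/(1+0.1005) = 4.91485 yrs.
ΔP/P ≈ -D_mod · Δy = -4.91485 × (-0.007) = +0.034404 = +3.4404%.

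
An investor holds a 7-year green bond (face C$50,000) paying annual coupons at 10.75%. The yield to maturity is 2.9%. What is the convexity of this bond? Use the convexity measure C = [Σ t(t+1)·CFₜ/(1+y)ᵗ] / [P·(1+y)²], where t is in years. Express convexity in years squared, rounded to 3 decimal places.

With y = 0.029:
  t   CF        PV=CF/(1+0.029)^t    t·PV        t(t+1)·PV
  1     5,375.00     5,223.5180     5,223.5180      10,447.0360
  2     5,375.00     5,076.3051    10,152.6103      30,457.8308
  3     5,375.00     4,933.2411    14,799.7234      59,198.8936
  4     5,375.00     4,794.2091    19,176.8363      95,884.1815
  5     5,375.00     4,659.0953    23,295.4765     139,772.8593
  6     5,375.00     4,527.7894    27,166.7365     190,167.1555
  7    55,375.00    45,332.1290   317,324.9030   2,538,599.2237
  Σ                 74,546.2870   417,139.8039   3,064,527.1803
P = 74,546.2870.
Convexity = Σ t(t+1)·PV / [P·(1+y)²] = 3,064,527.1803 / (74,546.2870 × 1.058841) = 38.82458.

38.825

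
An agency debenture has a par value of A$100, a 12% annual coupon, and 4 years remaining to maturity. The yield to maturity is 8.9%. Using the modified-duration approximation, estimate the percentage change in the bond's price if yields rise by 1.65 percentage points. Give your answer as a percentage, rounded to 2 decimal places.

Periodic yield y = 0.089. Modified duration first:
  t   CF        PV=CF/(1+0.089)^t    t·PV
  1        12.00        11.0193        11.0193
  2        12.00        10.1187        20.2374
  3        12.00         9.2918        27.8753
  4       112.00        79.6355       318.5418
  Σ                    110.0652       377.6738
P = 110.0652; D_Mac = 3.43136 yrs; D_mod = 3.43136/(1+0.089) = 3.15093 yrs.
ΔP/P ≈ -D_mod · Δy = -3.15093 × (+0.0165) = -0.051990 = -5.1990%.

-5.20%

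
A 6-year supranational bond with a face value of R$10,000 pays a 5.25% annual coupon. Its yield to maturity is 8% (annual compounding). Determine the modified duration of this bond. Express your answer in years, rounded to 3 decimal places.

4.854 years

Periodic yield y = 0.08. First find Macaulay duration:
  t   CF        PV=CF/(1+0.08)^t    t·PV
  1       525.00       486.1111       486.1111
  2       525.00       450.1029       900.2058
  3       525.00       416.7619     1,250.2858
  4       525.00       385.8907     1,543.5627
  5       525.00       357.3062     1,786.5309
  6    10,525.00     6,632.5353    39,795.2119
  Σ                  8,728.7081    45,761.9082
P = 8,728.7081; Macaulay duration = 45,761.9082 / 8,728.7081 = 5.24269 years.
Modified duration = D_Mac / (1 + y) = 5.24269 / 1.08 = 4.85434 years.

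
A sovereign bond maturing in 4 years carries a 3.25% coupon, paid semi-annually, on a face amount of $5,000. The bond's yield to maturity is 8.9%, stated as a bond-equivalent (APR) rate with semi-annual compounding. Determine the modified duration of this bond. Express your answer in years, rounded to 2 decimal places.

3.59 years

Periodic yield y = 0.0445. First find Macaulay duration:
  t   CF        PV=CF/(1+0.0445)^t    t·PV
  1        81.25        77.7884        77.7884
  2        81.25        74.4743       148.9486
  3        81.25        71.3014       213.9042
  4        81.25        68.2637       273.0547
  5        81.25        65.3554       326.7768
  6        81.25        62.5709       375.4257
  7        81.25        59.9052       419.3361
  8     5,081.25     3,586.7657    28,694.1256
  Σ                  4,066.4249    30,529.3601
P = 4,066.4249; Macaulay duration = 30,529.3601 / 4,066.4249 = 7.50767 half-year periods = 3.75383 years.
Modified duration = D_Mac / (1 + y) = 3.75383 / 1.0445 = 3.59390 years.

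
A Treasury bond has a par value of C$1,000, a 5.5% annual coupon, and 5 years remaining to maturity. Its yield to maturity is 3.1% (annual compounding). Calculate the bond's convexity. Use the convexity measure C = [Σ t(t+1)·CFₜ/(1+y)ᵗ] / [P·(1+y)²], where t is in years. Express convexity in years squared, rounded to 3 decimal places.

With y = 0.031:
  t   CF        PV=CF/(1+0.031)^t    t·PV        t(t+1)·PV
  1        55.00        53.3463        53.3463         106.6925
  2        55.00        51.7423       103.4845         310.4535
  3        55.00        50.1865       150.5594         602.2377
  4        55.00        48.6775       194.7099         973.5495
  5     1,055.00       905.6474     4,528.2369      27,169.4213
  Σ                  1,109.5998     5,030.3370      29,162.3545
P = 1,109.5998.
Convexity = Σ t(t+1)·PV / [P·(1+y)²] = 29,162.3545 / (1,109.5998 × 1.062961) = 24.72515.

24.725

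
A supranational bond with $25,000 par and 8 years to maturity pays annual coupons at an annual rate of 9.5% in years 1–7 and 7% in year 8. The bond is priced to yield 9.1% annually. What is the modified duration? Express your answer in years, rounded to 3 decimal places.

5.452 years

Periodic yield y = 0.091. First find Macaulay duration:
  t   CF        PV=CF/(1+0.091)^t    t·PV
  1     2,375.00     2,176.9019     2,176.9019
  2     2,375.00     1,995.3272     3,990.6543
  3     2,375.00     1,828.8975     5,486.6924
  4     2,375.00     1,676.3497     6,705.3987
  5     2,375.00     1,536.5258     7,682.6291
  6     2,375.00     1,408.3646     8,450.1878
  7     2,375.00     1,290.8933     9,036.2534
  8    26,750.00    13,326.7970   106,614.3758
  Σ                 25,240.0570   150,143.0934
P = 25,240.0570; Macaulay duration = 150,143.0934 / 25,240.0570 = 5.94860 years.
Modified duration = D_Mac / (1 + y) = 5.94860 / 1.091 = 5.45243 years.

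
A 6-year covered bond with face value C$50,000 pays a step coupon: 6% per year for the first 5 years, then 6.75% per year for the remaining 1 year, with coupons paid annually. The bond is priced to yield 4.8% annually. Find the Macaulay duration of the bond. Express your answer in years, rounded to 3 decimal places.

Periodic yield y = 0.048. Discount each cash flow and weight by its year:
  t   CF        PV=CF/(1+0.048)^t    t·PV
  1     3,000.00     2,862.5954     2,862.5954
  2     3,000.00     2,731.4842     5,462.9684
  3     3,000.00     2,606.3780     7,819.1341
  4     3,000.00     2,487.0019     9,948.0078
  5     3,000.00     2,373.0935    11,865.4673
  6    53,375.00    40,287.4883   241,724.9297
  Σ                 53,348.0413   279,683.1026
Price P = Σ PV = 53,348.0413.
Macaulay duration = Σ(t·PV) / P = 279,683.1026 / 53,348.0413 = 5.24261 years.

5.243 years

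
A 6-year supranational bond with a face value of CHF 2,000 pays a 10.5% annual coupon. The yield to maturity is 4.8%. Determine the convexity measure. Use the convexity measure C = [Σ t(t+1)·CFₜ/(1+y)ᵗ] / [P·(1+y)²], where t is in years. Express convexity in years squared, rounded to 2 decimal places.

With y = 0.048:
  t   CF        PV=CF/(1+0.048)^t    t·PV        t(t+1)·PV
  1       210.00       200.3817       200.3817         400.7634
  2       210.00       191.2039       382.4078       1,147.2234
  3       210.00       182.4465       547.3394       2,189.3575
  4       210.00       174.0901       696.3605       3,481.8027
  5       210.00       166.1165       830.5827       4,983.4963
  6     2,210.00     1,668.1096    10,008.6575      70,060.6026
  Σ                  2,582.3483    12,665.7296      82,263.2458
P = 2,582.3483.
Convexity = Σ t(t+1)·PV / [P·(1+y)²] = 82,263.2458 / (2,582.3483 × 1.098304) = 29.00471.

29.00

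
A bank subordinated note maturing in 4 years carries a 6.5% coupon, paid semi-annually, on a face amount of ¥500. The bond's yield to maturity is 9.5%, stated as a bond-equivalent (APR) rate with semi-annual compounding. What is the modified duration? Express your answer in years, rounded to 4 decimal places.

Periodic yield y = 0.0475. First find Macaulay duration:
  t   CF        PV=CF/(1+0.0475)^t    t·PV
  1        16.25        15.5131        15.5131
  2        16.25        14.8097        29.6193
  3        16.25        14.1381        42.4143
  4        16.25        13.4970        53.9880
  5        16.25        12.8850        64.4248
  6        16.25        12.3007        73.8041
  7        16.25        11.7429        82.2003
  8       516.25       356.1458     2,849.1663
  Σ                    451.0322     3,211.1302
P = 451.0322; Macaulay duration = 3,211.1302 / 451.0322 = 7.11951 half-year periods = 3.55976 years.
Modified duration = D_Mac / (1 + y) = 3.55976 / 1.0475 = 3.39834 years.

3.3983 years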